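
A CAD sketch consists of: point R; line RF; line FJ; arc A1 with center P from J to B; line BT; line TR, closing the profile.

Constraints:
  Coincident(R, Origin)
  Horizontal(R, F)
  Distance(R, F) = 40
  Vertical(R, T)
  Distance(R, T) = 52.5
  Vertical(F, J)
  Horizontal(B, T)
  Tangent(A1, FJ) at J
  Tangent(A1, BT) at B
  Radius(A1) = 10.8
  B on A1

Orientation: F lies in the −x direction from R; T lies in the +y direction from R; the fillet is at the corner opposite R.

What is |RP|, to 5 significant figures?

50.907

R is at the origin; R and F share the same y with |RF| = 40.0 and F on the −x side, so F = (-40.000, 0.0000). R and T share the same x with |RT| = 52.5 and T on the +y side, so T = (0.0000, 52.500). The virtual corner opposite R is at (-40.000, 52.500). A1 meets FJ tangentially, so PJ is at right angles to FJ and A1 meets BT tangentially, so PB is at right angles to BT, with radius 10.8, so the center P sits 10.8 in from both sides at P = (-29.200, 41.700). Then |RP| = |P − R| = 50.907.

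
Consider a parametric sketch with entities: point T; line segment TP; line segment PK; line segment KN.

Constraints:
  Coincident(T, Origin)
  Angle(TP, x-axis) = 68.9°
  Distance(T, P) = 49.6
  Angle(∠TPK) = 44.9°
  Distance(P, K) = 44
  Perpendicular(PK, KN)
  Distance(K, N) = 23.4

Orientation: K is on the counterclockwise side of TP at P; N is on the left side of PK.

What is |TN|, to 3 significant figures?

14.6

∠TPK = 44.9°, so PK runs at 68.9° + (180° − 44.9°) = 204° from the x-axis; with |PK| = 44.0, K = P + 44.0·(cos 204°, sin 204°) = (-22.3, 28.4). The perpendicularity gives KN at right angles to PK; with |KN| = 23.4 on the left of PK, N = K + 23.4·(0.407, -0.914) = (-12.8, 7.00). Then |TN| = |N − T| = 14.6.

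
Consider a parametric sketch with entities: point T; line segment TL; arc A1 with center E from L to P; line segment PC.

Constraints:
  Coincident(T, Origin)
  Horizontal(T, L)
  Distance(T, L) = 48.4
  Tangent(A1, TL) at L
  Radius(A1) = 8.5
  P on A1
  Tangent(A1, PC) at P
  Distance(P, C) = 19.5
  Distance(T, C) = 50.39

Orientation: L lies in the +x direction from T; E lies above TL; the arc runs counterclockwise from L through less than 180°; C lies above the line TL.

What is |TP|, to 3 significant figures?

56.5

Checks: T = (0.00, 0.00) ✓; |EP| = 8.500 ✓; ∠(EP, PC) = 90.00° ✓; |PC| = 19.50 ✓; |TC| = 50.39 ✓.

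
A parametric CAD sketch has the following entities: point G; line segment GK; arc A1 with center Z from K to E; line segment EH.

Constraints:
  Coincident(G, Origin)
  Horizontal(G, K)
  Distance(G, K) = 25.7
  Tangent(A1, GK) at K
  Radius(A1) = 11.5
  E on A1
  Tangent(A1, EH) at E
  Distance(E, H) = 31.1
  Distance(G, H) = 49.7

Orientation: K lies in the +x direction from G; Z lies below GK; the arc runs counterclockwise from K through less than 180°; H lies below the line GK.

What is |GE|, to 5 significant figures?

20.419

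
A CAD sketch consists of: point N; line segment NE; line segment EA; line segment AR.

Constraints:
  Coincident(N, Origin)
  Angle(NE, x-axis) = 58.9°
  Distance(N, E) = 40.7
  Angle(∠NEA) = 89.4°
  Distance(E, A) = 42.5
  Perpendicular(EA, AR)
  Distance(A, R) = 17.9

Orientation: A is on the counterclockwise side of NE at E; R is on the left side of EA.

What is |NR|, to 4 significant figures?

47.85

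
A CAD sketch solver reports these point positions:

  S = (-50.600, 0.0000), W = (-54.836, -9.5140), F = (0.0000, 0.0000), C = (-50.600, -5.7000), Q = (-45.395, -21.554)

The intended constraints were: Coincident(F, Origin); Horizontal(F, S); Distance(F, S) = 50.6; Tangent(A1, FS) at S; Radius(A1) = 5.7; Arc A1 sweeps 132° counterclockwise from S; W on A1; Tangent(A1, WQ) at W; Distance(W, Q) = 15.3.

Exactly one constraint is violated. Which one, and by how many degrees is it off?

Tangent(A1, WQ) at W — off by 3.90°.

F = (0.00, 0.00) ✓; F.y = 0.00, S.y = 0.00 ✓; |FS| = 50.60 ✓; ∠(CS, SF) = 90.00° ✓; |CS| = 5.700 ✓; bearing(C→W) − bearing(C→S) = 132.0° ✓; |CW| = 5.700 ✓; ∠(CW, WQ) = 93.90° ✗; |WQ| = 15.30 ✓.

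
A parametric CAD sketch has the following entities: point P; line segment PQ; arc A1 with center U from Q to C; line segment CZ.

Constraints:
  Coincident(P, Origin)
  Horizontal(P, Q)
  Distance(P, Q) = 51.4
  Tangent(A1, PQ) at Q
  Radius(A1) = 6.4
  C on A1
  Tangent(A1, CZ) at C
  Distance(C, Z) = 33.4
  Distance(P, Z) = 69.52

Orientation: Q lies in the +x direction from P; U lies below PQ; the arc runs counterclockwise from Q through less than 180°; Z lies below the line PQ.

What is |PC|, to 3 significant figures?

46.2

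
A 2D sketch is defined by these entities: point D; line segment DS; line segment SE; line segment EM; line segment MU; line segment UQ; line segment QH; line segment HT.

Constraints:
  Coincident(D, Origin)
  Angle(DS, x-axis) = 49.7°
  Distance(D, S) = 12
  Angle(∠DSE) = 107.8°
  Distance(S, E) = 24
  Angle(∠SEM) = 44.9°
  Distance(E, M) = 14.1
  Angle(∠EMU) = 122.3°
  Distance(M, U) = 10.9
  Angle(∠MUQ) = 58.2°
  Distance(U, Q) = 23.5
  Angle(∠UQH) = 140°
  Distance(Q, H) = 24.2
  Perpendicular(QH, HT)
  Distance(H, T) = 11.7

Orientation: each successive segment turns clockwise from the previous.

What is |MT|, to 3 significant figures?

32.6

D is at the origin; DS runs at 49.7° with length 12.0, so S = (7.76, 9.15). ∠DSE = 107.8° gives SE at -22.5° from the x-axis; with |SE| = 24.0, E = (29.9, -0.0324). ∠SEM = 44.9° gives EM at -158° from the x-axis; with |EM| = 14.1, M = (16.9, -5.41). ∠EMU = 122.3° gives MU at 145° from the x-axis; with |MU| = 10.9, U = (8.00, 0.893). ∠MUQ = 58.2° gives UQ at 22.9° from the x-axis; with |UQ| = 23.5, Q = (29.7, 10.0). ∠UQH = 140.0° gives QH at -17.1° from the x-axis; with |QH| = 24.2, H = (52.8, 2.92). QH is perpendicular to HT, so HT runs at -107°; with |HT| = 11.7, T = (49.3, -8.26). Then |MT| = |T − M| = 32.6.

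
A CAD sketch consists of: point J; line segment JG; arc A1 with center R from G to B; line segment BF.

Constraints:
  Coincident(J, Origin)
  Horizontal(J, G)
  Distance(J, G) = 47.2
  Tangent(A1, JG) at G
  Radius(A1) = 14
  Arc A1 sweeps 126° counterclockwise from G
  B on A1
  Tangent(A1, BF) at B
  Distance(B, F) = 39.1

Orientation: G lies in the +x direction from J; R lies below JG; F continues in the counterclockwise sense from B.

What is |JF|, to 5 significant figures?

79.782

J is at the origin; J and G share the same y with |JG| = 47.2 and G on the +x side, so G = (47.200, 0.0000). Tangency of A1 to JG means the radius RG is perpendicular to JG, so R = G + (0, -14) = (47.200, -14.000). On A1, G sits at bearing 90° from R; a 126° counterclockwise sweep puts B at bearing 216°, so B = R + 14.0·(cos 216°, sin 216°) = (35.874, -22.229). A1 meets BF tangentially, so RB is at right angles to BF, so BF runs along (−sin 216°, cos 216°); with |BF| = 39.1, F = (58.856, -53.862). Then |JF| = |F − J| = 79.782.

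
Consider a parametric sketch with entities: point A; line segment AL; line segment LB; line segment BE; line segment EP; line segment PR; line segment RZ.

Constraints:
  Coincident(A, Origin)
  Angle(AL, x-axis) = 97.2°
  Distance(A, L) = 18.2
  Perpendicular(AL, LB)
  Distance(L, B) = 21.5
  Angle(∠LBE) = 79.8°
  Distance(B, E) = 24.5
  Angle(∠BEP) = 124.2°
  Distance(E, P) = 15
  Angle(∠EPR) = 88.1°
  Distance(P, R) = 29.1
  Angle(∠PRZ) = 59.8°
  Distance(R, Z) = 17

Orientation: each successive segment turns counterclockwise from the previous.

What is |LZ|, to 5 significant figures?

10.915

∠EPR = 88.1° gives PR at 75.100° from the x-axis; with |PR| = 29.1, R = (5.5573, 15.769). ∠PRZ = 59.8° gives RZ at -164.70° from the x-axis; with |RZ| = 17.0, Z = (-10.840, 11.283). Then |LZ| = |Z − L| = 10.915.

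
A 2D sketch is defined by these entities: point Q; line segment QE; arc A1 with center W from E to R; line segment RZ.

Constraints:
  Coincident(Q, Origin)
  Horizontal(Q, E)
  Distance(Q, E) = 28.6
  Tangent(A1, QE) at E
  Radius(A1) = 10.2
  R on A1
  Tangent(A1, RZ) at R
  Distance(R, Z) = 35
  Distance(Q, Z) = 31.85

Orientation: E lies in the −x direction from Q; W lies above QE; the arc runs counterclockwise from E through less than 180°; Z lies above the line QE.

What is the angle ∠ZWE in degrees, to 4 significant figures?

126.4°

Q is at the origin; Q and E share the same y with |QE| = 28.6 and E on the −x side, so E = (-28.60, 0.000). The tangent condition forces WE to be normal to QE, so W = E + (0, 10.2) = (-28.60, 10.20). Since WR ⟂ RZ (tangency), |WZ| = √(10.2² + 35.0²) = 36.46 regardless of where R sits on A1. So Z lies on both circle(Q, 31.85) and circle(W, 36.46); the above-QE intersection is Z = (0.7375, 31.84). R is the foot of the tangent from Z: R = (-20.49, 4.014).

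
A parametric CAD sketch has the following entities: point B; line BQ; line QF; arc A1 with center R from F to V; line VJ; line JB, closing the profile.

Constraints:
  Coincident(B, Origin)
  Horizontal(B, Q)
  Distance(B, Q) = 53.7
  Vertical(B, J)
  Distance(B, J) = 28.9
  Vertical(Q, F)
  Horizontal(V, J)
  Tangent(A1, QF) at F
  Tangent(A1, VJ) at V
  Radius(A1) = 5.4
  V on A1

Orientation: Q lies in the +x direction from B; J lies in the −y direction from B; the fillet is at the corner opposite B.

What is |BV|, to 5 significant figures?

56.286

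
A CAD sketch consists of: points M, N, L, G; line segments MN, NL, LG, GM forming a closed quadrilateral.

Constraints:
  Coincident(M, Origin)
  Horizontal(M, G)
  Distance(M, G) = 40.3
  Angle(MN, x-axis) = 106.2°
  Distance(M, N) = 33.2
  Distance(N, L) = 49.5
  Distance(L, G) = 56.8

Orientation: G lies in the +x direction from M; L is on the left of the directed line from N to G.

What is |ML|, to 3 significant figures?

65.7

M is at the origin; MG is horizontal with |MG| = 40.3 and G in +x, so G = (40.3, 0). MN runs at 106.2° with |MN| = 33.2, so N = (-9.26, 31.9). L is determined by |NL| = 49.5 and |LG| = 56.8 together: it lies at the intersection of circle(N, 49.5) and circle(G, 56.8). With |NG| = 58.9, the foot of the radical line on NG is 22.9 from N and the perpendicular offset is √(49.5² − 22.9²) = 43.9. Taking the left-of-NG solution: L = (33.7, 56.4).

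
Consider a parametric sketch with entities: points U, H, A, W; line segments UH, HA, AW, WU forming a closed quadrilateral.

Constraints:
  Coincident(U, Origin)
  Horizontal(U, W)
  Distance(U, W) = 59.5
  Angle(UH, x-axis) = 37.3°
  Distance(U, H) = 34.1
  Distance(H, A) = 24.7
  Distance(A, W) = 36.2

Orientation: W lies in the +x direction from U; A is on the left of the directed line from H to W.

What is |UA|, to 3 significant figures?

58.8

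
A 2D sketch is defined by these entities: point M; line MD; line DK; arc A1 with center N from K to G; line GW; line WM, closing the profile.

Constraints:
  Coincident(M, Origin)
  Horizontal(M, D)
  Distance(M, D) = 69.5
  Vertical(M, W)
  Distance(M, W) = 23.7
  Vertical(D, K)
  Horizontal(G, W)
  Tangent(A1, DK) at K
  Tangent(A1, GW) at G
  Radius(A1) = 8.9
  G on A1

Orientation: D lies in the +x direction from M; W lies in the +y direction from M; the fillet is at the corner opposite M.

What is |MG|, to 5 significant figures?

65.070

M is at the origin; MD is horizontal with |MD| = 69.5 and D on the +x side, so D = (69.500, 0.0000). MW is vertical with |MW| = 23.7 and W on the +y side, so W = (0.0000, 23.700). The virtual corner opposite M is at (69.500, 23.700). Tangency of A1 to DK means the radius NK is perpendicular to DK and tangency of A1 to GW means the radius NG is perpendicular to GW, with radius 8.9, so the center N sits 8.9 in from both sides at N = (60.600, 14.800). That places the tangent points at K = (69.500, 14.800) on DK and G = (60.600, 23.700) on GW. Then |MG| = |G − M| = 65.070.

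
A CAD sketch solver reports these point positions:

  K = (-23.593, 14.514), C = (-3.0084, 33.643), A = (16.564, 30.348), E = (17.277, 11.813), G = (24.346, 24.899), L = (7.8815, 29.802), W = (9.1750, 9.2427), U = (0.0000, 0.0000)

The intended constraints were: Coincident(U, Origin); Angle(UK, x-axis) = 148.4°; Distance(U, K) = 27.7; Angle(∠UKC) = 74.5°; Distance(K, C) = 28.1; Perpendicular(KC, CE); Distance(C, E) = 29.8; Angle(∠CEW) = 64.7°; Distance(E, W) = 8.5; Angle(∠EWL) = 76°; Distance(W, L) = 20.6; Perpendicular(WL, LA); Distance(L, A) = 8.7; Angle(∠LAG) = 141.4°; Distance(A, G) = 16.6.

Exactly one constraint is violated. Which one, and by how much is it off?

Distance(A, G) = 16.6 — off by 7.10.

U = (0.00, 0.00) ✓; UK at 148.4° ✓; |UK| = 27.70 ✓; ∠UKC = 74.50° ✓; |KC| = 28.10 ✓; ∠(KC, CE) = 90.00° ✓; |CE| = 29.80 ✓; ∠CEW = 64.70° ✓; |EW| = 8.500 ✓; ∠EWL = 76.00° ✓; |WL| = 20.60 ✓; ∠(WL, LA) = 90.00° ✓; |LA| = 8.700 ✓; ∠LAG = 141.4° ✓; |AG| = 9.500 ✗.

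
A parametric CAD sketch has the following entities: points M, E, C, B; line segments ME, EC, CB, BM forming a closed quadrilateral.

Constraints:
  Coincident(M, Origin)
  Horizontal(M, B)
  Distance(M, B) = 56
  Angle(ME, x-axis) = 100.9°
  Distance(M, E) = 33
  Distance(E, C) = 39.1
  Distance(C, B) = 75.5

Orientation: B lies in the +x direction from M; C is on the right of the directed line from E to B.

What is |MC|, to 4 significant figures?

19.87

M is at the origin; MB is horizontal with |MB| = 56.0 and B in +x, so B = (56.0, 0). ME runs at 100.9° with |ME| = 33.0, so E = (-6.240, 32.40). C is determined by |EC| = 39.1 and |CB| = 75.5 together: it lies at the intersection of circle(E, 39.1) and circle(B, 75.5). With |EB| = 70.17, the foot of the radical line on EB is 5.362 from E and the perpendicular offset is √(39.1² − 5.362²) = 38.73. Taking the right-of-EB solution: C = (-19.37, -4.425).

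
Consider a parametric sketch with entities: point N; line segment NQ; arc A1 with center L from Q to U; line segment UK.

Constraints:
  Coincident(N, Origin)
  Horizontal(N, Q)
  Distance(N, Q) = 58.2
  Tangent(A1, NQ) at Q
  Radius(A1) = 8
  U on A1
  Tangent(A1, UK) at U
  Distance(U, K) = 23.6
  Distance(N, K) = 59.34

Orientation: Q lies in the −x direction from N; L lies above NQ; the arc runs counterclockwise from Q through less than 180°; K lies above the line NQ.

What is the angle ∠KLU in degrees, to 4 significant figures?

71.27°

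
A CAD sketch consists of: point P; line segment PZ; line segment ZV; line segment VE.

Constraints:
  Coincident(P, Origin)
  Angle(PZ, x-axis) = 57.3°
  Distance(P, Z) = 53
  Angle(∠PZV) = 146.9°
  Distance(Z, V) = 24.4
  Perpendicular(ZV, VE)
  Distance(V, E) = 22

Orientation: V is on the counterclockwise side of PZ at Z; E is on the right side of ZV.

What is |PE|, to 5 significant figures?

85.607

P is at the origin; PZ runs at 57.3° with length 53.0, so Z = 53.0·(cos 57.3°, sin 57.3°) = (28.633, 44.600). ∠PZV = 146.9°, so ZV runs at 57.3° + (180° − 146.9°) = 90.400° from the x-axis; with |ZV| = 24.4, V = Z + 24.4·(cos 90.400°, sin 90.400°) = (28.462, 68.999). The perpendicularity gives VE at right angles to ZV; with |VE| = 22.0 on the right of ZV, E = V + 22.0·(0.99998, 0.0069813) = (50.462, 69.153). Then |PE| = |E − P| = 85.607.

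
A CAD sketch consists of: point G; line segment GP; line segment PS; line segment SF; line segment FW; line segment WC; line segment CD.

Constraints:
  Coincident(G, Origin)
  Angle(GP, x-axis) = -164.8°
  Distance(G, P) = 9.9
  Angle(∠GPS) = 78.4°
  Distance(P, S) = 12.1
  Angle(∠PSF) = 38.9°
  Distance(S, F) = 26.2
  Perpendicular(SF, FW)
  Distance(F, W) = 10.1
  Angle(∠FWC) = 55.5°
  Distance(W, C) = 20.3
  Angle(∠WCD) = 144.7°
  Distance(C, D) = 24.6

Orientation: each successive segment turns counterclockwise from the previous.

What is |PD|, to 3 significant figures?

33.2

∠FWC = 55.5° gives WC at -67.6° from the x-axis; with |WC| = 20.3, C = (-0.746, -4.43). ∠WCD = 144.7° gives CD at -32.3° from the x-axis; with |CD| = 24.6, D = (20.0, -17.6). Then |PD| = |D − P| = 33.2.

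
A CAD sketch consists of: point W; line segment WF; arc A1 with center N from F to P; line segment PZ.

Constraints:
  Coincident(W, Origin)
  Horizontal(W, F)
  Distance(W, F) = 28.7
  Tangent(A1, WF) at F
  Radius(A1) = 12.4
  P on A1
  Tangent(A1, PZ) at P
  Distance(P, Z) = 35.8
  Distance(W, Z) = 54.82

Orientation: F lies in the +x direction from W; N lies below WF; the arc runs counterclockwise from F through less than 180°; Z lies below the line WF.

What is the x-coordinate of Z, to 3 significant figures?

22.8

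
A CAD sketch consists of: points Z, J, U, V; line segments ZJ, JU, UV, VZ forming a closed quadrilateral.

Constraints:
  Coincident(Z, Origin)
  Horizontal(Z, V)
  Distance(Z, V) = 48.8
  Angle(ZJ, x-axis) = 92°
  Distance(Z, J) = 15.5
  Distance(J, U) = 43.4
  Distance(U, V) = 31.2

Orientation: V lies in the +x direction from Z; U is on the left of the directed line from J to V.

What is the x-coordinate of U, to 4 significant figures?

40.35

Z is at the origin; Z and V share the same y with |ZV| = 48.8 and V in +x, so V = (48.8, 0). ZJ runs at 92.0° with |ZJ| = 15.5, so J = (-0.5409, 15.49). U is determined by |JU| = 43.4 and |UV| = 31.2 together: it lies at the intersection of circle(J, 43.4) and circle(V, 31.2). With |JV| = 51.72, the foot of the radical line on JV is 34.66 from J and the perpendicular offset is √(43.4² − 34.66²) = 26.12. Taking the left-of-JV solution: U = (40.35, 30.03).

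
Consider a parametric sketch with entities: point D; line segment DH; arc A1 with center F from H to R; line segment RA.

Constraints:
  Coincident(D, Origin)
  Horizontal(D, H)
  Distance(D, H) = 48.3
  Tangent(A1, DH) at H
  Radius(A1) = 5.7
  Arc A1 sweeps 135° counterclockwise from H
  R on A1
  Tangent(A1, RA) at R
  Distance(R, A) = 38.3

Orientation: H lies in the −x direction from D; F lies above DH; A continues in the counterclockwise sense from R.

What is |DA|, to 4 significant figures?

80.29

On A1, H sits at bearing -90° from F; a 135° counterclockwise sweep puts R at bearing 45°, so R = F + 5.7·(cos 45°, sin 45°) = (-44.27, 9.731). Since A1 is tangent to RA there, FR ⟂ RA, so RA runs along (−sin 45°, cos 45°); with |RA| = 38.3, A = (-71.35, 36.81). Then |DA| = |A − D| = 80.29.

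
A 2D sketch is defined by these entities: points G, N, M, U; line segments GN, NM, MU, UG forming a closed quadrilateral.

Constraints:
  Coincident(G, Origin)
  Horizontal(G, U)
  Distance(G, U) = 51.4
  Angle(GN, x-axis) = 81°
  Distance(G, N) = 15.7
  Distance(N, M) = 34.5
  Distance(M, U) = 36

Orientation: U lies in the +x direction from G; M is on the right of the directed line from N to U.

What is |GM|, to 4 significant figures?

23.91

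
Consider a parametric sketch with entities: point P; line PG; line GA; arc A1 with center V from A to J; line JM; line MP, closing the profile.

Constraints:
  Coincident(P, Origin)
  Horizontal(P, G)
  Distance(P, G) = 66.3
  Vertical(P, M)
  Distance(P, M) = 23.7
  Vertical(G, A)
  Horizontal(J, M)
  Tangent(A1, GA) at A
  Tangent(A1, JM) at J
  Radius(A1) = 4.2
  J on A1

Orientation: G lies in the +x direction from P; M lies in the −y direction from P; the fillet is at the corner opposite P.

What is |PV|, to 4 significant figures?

65.09

P is at the origin; P and G share the same y with |PG| = 66.3 and G on the +x side, so G = (66.30, 0.000). PM is vertical with |PM| = 23.7 and M on the −y side, so M = (0.000, -23.70). The virtual corner opposite P is at (66.30, -23.70). The tangent condition forces VA to be normal to GA and since A1 is tangent to JM there, VJ ⟂ JM, with radius 4.2, so the center V sits 4.2 in from both sides at V = (62.10, -19.50). Then |PV| = |V − P| = 65.09.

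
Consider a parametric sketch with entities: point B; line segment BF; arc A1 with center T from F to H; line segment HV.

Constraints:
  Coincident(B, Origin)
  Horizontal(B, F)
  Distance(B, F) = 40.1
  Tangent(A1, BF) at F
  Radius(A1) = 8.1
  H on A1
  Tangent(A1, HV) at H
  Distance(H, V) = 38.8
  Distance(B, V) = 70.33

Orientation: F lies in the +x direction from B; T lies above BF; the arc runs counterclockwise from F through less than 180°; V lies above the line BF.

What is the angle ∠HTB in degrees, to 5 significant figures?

160.14°

Checks: B.y = 0.00, F.y = 0.00 ✓; |TH| = 8.100 ✓; ∠(TH, HV) = 90.00° ✓; |HV| = 38.80 ✓; |BV| = 70.33 ✓.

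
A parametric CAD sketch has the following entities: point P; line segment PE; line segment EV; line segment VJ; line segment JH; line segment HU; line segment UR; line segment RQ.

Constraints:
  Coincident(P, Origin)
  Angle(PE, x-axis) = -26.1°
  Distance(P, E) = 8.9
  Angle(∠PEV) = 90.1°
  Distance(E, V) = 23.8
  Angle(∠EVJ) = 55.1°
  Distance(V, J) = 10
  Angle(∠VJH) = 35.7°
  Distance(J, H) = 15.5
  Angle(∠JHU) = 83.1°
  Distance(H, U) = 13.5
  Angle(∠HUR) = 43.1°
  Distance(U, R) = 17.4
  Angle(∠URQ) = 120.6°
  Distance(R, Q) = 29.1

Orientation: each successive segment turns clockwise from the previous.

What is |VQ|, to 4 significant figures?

33.94

∠HUR = 43.1° gives UR at 101.0° from the x-axis; with |UR| = 17.4, R = (-3.773, -17.52). ∠URQ = 120.6° gives RQ at 41.60° from the x-axis; with |RQ| = 29.1, Q = (17.99, 1.796). Then |VQ| = |Q − V| = 33.94.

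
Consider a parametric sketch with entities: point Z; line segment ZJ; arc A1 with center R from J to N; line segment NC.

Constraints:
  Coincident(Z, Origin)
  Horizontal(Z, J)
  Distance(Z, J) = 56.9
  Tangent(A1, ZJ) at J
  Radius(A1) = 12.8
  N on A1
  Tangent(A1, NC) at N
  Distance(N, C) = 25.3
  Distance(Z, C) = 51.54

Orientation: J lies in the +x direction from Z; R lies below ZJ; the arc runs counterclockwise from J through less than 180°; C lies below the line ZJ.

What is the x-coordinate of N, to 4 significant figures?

44.47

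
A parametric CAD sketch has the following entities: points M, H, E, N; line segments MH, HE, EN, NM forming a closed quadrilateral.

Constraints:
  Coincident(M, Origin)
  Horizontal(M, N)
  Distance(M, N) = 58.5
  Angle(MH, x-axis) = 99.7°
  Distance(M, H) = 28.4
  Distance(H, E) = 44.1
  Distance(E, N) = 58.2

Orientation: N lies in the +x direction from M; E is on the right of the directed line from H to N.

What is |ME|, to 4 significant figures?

15.70

Checks: |HE| = 44.10 ✓; |EN| = 58.20 ✓.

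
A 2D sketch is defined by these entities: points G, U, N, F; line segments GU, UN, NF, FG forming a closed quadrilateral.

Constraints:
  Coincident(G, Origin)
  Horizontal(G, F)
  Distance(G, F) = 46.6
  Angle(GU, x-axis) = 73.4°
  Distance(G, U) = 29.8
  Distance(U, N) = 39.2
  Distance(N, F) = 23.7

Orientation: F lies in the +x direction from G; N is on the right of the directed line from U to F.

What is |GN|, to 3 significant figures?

25.2

Checks: |UN| = 39.20 ✓; |NF| = 23.70 ✓.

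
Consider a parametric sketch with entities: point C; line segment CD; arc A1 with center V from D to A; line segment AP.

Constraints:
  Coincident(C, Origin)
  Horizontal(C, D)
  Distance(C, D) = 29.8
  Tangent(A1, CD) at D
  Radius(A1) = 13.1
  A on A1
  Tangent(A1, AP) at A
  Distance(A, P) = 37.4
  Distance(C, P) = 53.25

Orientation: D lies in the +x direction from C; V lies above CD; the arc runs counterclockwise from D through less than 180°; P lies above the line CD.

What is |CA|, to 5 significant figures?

45.344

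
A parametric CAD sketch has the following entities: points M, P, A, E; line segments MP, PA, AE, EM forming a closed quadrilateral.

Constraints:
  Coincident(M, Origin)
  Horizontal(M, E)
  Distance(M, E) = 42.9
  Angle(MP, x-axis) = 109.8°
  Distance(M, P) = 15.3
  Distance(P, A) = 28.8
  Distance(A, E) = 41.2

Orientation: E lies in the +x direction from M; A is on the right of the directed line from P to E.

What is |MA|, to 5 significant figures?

13.513

M is at the origin; M and E share the same y with |ME| = 42.9 and E in +x, so E = (42.9, 0). MP runs at 109.8° with |MP| = 15.3, so P = (-5.1827, 14.395). A is determined by |PA| = 28.8 and |AE| = 41.2 together: it lies at the intersection of circle(P, 28.8) and circle(E, 41.2). With |PE| = 50.191, the foot of the radical line on PE is 16.449 from P and the perpendicular offset is √(28.8² − 16.449²) = 23.641. Taking the right-of-PE solution: A = (3.7946, -12.970).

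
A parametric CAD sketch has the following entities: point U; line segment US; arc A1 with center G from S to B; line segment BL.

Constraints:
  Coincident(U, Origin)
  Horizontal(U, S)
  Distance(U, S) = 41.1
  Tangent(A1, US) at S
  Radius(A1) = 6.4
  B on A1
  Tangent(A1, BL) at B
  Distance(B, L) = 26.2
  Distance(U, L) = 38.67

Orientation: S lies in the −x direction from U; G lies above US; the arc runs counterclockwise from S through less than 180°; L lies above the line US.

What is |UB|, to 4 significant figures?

35.35

Checks: |GB| = 6.400 ✓; ∠(GB, BL) = 90.00° ✓; |BL| = 26.20 ✓; |UL| = 38.67 ✓.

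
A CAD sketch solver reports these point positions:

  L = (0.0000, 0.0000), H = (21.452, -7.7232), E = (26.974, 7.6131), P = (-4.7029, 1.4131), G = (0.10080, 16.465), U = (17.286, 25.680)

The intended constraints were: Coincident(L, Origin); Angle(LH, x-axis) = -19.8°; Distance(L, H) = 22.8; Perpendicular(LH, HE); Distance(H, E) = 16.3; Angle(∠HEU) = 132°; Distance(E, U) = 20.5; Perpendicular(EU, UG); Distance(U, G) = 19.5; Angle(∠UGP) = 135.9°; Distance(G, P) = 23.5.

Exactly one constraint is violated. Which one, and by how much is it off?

Distance(G, P) = 23.5 — off by 7.70.

L = (0.00, 0.00) ✓; LH at -19.80° ✓; |LH| = 22.80 ✓; ∠(LH, HE) = 90.00° ✓; |HE| = 16.30 ✓; ∠HEU = 132.0° ✓; |EU| = 20.50 ✓; ∠(EU, UG) = 90.00° ✓; |UG| = 19.50 ✓; ∠UGP = 135.9° ✓; |GP| = 15.80 ✗.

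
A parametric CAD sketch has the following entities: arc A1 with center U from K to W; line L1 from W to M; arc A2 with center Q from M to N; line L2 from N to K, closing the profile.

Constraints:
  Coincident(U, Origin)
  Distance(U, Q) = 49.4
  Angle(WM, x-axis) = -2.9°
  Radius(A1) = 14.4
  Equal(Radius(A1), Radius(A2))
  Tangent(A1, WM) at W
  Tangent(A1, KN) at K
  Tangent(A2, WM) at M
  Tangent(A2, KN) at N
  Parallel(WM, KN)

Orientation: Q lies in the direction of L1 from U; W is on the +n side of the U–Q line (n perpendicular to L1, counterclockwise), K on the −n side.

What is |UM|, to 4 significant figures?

51.46

The slot axis is L1's direction at -2.9°, so u = (cos -2.9°, sin -2.9°) = (0.9987, -0.05059) and n = (−sin -2.9°, cos -2.9°) = (0.05059, 0.9987). U is at the origin and Q lies 49.4 along u from U, so Q = 49.4·u = (49.34, -2.499). Tangency of A1 to both parallel lines with radius 14.4 puts W and K at U ± 14.4·n: W = (0.7285, 14.38), K = (-0.7285, -14.38). Equal radii place M and N the same way about Q: M = Q + 14.4·n = (50.07, 11.88), N = Q − 14.4·n = (48.61, -16.88). Then |UM| = |M − U| = 51.46.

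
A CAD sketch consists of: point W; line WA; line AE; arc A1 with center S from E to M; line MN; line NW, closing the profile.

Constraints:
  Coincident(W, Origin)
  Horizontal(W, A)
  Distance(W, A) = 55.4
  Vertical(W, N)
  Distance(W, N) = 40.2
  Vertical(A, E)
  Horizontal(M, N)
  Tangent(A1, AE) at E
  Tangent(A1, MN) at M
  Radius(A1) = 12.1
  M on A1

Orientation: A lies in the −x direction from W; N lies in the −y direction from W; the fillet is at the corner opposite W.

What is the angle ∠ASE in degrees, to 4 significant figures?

66.70°

W is at the origin; WA is horizontal with |WA| = 55.4 and A on the −x side, so A = (-55.40, 0.000). W and N share the same x with |WN| = 40.2 and N on the −y side, so N = (0.000, -40.20). The virtual corner opposite W is at (-55.40, -40.20). The tangent condition forces SE to be normal to AE and tangency of A1 to MN means the radius SM is perpendicular to MN, with radius 12.1, so the center S sits 12.1 in from both sides at S = (-43.30, -28.10). That places the tangent points at E = (-55.40, -28.10) on AE and M = (-43.30, -40.20) on MN. Then cos ∠ASE = SA·SE / (|SA||SE|), giving 66.70°.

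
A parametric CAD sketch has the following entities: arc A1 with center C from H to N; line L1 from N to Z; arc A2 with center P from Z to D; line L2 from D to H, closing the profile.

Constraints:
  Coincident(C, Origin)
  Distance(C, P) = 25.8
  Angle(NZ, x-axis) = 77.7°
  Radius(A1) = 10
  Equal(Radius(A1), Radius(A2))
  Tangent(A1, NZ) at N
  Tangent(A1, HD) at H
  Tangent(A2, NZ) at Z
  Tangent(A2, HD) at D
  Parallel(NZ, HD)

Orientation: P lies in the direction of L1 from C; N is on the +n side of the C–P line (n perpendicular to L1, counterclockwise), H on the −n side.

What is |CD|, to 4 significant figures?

27.67

Tangency of A1 to both parallel lines with radius 10.0 puts N and H at C ± 10.0·n: N = (-9.770, 2.130), H = (9.770, -2.130). Equal radii place Z and D the same way about P: Z = P + 10.0·n = (-4.274, 27.34), D = P − 10.0·n = (15.27, 23.08). Then |CD| = |D − C| = 27.67.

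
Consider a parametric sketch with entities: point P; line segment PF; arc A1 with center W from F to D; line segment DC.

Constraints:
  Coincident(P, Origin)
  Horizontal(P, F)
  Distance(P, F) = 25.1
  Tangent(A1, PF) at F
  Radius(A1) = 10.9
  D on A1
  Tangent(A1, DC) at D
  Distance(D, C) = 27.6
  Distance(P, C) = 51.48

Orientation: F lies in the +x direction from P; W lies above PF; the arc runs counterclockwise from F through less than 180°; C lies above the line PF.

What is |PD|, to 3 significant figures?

37.9

P is at the origin; P and F share the same y with |PF| = 25.1 and F on the +x side, so F = (25.1, 0.00). Tangency of A1 to PF means the radius WF is perpendicular to PF, so W = F + (0, 10.9) = (25.1, 10.9). Since WD ⟂ DC (tangency), |WC| = √(10.9² + 27.6²) = 29.7 regardless of where D sits on A1. So C lies on both circle(P, 51.48) and circle(W, 29.7); the above-PF intersection is C = (33.0, 39.5). D is the foot of the tangent from C: D = (35.9, 12.1).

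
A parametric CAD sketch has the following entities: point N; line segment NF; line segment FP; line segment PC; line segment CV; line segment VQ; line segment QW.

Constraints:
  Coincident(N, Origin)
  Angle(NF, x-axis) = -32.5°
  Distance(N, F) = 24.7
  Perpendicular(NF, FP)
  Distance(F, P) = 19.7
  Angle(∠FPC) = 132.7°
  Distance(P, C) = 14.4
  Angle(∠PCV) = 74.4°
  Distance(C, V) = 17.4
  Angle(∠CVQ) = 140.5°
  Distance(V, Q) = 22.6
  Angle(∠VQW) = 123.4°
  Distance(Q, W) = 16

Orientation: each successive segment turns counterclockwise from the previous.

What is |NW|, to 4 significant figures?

29.43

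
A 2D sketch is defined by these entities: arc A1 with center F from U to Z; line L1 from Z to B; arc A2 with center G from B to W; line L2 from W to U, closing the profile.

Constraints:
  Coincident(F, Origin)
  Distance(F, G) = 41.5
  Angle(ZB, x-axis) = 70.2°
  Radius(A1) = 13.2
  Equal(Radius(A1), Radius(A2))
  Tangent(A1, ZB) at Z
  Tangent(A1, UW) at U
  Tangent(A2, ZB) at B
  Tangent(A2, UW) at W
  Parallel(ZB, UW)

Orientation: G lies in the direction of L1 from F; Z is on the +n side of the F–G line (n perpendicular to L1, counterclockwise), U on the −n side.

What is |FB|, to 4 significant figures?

43.55

The slot axis is L1's direction at 70.2°, so u = (cos 70.2°, sin 70.2°) = (0.3387, 0.9409) and n = (−sin 70.2°, cos 70.2°) = (-0.9409, 0.3387). F is at the origin and G lies 41.5 along u from F, so G = 41.5·u = (14.06, 39.05). Tangency of A1 to both parallel lines with radius 13.2 puts Z and U at F ± 13.2·n: Z = (-12.42, 4.471), U = (12.42, -4.471). Equal radii place B and W the same way about G: B = G + 13.2·n = (1.638, 43.52), W = G − 13.2·n = (26.48, 34.58). Then |FB| = |B − F| = 43.55.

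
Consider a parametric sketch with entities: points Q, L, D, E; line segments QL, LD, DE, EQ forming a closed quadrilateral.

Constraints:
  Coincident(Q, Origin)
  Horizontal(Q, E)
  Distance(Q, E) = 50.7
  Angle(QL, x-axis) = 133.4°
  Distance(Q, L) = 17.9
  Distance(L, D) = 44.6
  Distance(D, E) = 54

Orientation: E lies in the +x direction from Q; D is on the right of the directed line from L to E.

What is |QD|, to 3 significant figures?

28.6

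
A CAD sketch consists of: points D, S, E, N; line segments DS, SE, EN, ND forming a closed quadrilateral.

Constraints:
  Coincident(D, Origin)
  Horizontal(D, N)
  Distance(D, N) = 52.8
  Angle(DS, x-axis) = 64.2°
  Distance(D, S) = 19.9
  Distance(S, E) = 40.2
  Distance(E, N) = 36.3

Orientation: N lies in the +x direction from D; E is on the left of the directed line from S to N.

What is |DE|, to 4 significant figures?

57.15

D is at the origin; D and N share the same y with |DN| = 52.8 and N in +x, so N = (52.8, 0). DS runs at 64.2° with |DS| = 19.9, so S = (8.661, 17.92). E is determined by |SE| = 40.2 and |EN| = 36.3 together: it lies at the intersection of circle(S, 40.2) and circle(N, 36.3). With |SN| = 47.64, the foot of the radical line on SN is 26.95 from S and the perpendicular offset is √(40.2² − 26.95²) = 29.83. Taking the left-of-SN solution: E = (44.85, 35.42).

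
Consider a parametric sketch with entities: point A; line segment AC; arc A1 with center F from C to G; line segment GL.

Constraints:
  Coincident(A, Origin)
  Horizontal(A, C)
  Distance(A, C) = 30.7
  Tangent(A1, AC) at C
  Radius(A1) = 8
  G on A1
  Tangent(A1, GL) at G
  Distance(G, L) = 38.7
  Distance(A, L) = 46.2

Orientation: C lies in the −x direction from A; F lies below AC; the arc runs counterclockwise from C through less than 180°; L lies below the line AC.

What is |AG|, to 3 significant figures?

39.3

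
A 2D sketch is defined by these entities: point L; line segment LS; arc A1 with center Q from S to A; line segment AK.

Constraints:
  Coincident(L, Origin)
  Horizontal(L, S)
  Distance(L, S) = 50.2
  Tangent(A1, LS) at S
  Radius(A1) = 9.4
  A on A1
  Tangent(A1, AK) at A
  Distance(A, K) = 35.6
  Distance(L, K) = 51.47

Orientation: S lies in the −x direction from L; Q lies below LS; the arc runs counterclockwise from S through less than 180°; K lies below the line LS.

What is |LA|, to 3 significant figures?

59.0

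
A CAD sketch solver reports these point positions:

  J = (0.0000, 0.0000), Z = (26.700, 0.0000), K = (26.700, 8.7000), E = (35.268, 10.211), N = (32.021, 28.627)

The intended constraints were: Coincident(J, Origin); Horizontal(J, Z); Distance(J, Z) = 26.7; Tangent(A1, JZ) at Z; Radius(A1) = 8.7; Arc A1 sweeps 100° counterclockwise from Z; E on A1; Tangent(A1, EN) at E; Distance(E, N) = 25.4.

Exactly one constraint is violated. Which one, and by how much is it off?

Distance(E, N) = 25.4 — off by 6.70.

J = (0.00, 0.00) ✓; J.y = 0.00, Z.y = 0.00 ✓; |JZ| = 26.70 ✓; ∠(KZ, ZJ) = 90.00° ✓; |KZ| = 8.700 ✓; bearing(K→E) − bearing(K→Z) = 100.0° ✓; |KE| = 8.700 ✓; ∠(KE, EN) = 90.00° ✓; |EN| = 18.70 ✗.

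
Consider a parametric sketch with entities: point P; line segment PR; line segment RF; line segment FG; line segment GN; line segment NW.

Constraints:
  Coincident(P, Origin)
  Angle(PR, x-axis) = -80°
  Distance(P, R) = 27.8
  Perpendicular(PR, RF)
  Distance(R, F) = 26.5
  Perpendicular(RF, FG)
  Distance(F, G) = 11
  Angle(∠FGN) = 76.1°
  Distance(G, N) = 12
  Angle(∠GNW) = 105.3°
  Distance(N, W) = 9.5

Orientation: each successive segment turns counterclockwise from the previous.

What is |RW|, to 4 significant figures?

14.68

P is at the origin; PR runs at -80.0° with length 27.8, so R = (4.827, -27.38). PR ⟂ RF, so RF runs at 10.00°; with |RF| = 26.5, F = (30.92, -22.78). RF ⟂ FG, so FG runs at 100.0°; with |FG| = 11.0, G = (29.01, -11.94). ∠FGN = 76.1° gives GN at -156.1° from the x-axis; with |GN| = 12.0, N = (18.04, -16.80). ∠GNW = 105.3° gives NW at -81.40° from the x-axis; with |NW| = 9.5, W = (19.46, -26.20). Then |RW| = |W − R| = 14.68.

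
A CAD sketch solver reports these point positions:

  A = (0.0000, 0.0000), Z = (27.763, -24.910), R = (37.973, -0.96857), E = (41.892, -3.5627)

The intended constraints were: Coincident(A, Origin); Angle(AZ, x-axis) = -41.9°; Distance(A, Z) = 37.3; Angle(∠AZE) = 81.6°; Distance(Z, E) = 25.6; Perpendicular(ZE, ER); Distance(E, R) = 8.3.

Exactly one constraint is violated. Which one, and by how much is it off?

Distance(E, R) = 8.3 — off by 3.60.

A = (0.00, 0.00) ✓; AZ at -41.90° ✓; |AZ| = 37.30 ✓; ∠AZE = 81.60° ✓; |ZE| = 25.60 ✓; ∠(ZE, ER) = 90.00° ✓; |ER| = 4.700 ✗.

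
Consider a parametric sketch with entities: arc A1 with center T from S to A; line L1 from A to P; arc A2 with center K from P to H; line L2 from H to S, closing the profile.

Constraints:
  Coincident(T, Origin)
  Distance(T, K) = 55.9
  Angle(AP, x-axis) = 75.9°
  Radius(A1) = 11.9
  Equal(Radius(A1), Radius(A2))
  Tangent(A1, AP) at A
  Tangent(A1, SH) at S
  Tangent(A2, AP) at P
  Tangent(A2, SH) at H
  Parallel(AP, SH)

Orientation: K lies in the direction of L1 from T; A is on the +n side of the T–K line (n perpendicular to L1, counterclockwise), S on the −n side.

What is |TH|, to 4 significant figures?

57.15

The slot axis is L1's direction at 75.9°, so u = (cos 75.9°, sin 75.9°) = (0.2436, 0.9699) and n = (−sin 75.9°, cos 75.9°) = (-0.9699, 0.2436). T is at the origin and K lies 55.9 along u from T, so K = 55.9·u = (13.62, 54.22). Tangency of A1 to both parallel lines with radius 11.9 puts A and S at T ± 11.9·n: A = (-11.54, 2.899), S = (11.54, -2.899). Equal radii place P and H the same way about K: P = K + 11.9·n = (2.077, 57.11), H = K − 11.9·n = (25.16, 51.32). Then |TH| = |H − T| = 57.15.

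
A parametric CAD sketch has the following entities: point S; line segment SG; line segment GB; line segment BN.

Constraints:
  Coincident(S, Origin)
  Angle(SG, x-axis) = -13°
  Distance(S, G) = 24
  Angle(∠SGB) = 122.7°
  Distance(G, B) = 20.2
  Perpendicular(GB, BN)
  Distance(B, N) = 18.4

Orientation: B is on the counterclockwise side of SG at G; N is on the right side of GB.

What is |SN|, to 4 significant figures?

50.89

∠SGB = 122.7°, so GB runs at -13.0° + (180° − 122.7°) = 44.30° from the x-axis; with |GB| = 20.2, B = G + 20.2·(cos 44.30°, sin 44.30°) = (37.84, 8.709). GB is perpendicular to BN; with |BN| = 18.4 on the right of GB, N = B + 18.4·(0.6984, -0.7157) = (50.69, -4.460). Then |SN| = |N − S| = 50.89.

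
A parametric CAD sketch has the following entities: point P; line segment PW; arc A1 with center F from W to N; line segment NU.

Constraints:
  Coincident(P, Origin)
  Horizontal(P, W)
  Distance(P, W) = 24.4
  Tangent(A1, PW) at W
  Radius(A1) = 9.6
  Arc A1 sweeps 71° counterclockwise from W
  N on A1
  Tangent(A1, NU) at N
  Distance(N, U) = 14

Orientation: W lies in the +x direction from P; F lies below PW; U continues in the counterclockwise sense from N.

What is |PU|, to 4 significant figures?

22.46

P is at the origin; PW is horizontal with |PW| = 24.4 and W on the +x side, so W = (24.40, 0.000). Since A1 is tangent to PW there, FW ⟂ PW, so F = W + (0, -9.6) = (24.40, -9.600). On A1, W sits at bearing 90° from F; a 71° counterclockwise sweep puts N at bearing 161°, so N = F + 9.6·(cos 161°, sin 161°) = (15.32, -6.475). Tangency of A1 to NU means the radius FN is perpendicular to NU, so NU runs along (−sin 161°, cos 161°); with |NU| = 14.0, U = (10.77, -19.71). Then |PU| = |U − P| = 22.46.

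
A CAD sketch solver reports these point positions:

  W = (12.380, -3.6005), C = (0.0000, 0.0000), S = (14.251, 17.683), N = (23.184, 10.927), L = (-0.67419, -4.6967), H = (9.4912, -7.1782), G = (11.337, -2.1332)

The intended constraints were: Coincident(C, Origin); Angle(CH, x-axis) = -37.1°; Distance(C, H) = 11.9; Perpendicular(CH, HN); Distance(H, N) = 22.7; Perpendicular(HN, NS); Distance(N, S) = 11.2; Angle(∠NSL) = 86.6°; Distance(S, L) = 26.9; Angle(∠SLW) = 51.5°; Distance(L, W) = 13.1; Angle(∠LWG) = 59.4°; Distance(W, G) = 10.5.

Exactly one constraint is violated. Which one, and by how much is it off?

Distance(W, G) = 10.5 — off by 8.70.

C = (0.00, 0.00) ✓; CH at -37.10° ✓; |CH| = 11.90 ✓; ∠(CH, HN) = 90.00° ✓; |HN| = 22.70 ✓; ∠(HN, NS) = 90.00° ✓; |NS| = 11.20 ✓; ∠NSL = 86.60° ✓; |SL| = 26.90 ✓; ∠SLW = 51.50° ✓; |LW| = 13.10 ✓; ∠LWG = 59.39° ✓; |WG| = 1.800 ✗.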